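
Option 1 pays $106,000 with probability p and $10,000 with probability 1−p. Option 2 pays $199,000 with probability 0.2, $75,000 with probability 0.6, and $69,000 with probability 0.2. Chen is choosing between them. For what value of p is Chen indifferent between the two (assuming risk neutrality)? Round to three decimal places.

p = 0.923

EV(Option 2) = 0.2 × 199000 + 0.6 × 75000 + 0.2 × 69000 = 39800 + 45000 + 13800 = 98600
p·106000 + (1−p)·10000 = 98600
96000p + 10000 = 98600
p = (98600 − 10000) / 96000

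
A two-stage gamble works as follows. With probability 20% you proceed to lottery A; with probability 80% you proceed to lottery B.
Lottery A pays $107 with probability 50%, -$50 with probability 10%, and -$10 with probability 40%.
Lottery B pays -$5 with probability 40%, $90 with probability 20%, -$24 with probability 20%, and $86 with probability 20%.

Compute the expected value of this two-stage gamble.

EV(A) = 0.5 × 107 + 0.1 × (-50) + 0.4 × (-10) = 53.5 − 5 − 4 = 44.5
EV(B) = 0.4 × (-5) + 0.2 × 90 + 0.2 × (-24) + 0.2 × 86 = -2 + 18 − 4.8 + 17.2 = 28.4
Overall = 0.2 × 44.5 + 0.8 × 28.4 = 8.9 + 22.72 = 31.62

$31.62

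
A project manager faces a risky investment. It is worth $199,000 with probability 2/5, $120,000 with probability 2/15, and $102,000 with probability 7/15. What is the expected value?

$143,200

EV = 2/5 × 199000 + 2/15 × 120000 + 7/15 × 102000 = 79600 + 16000 + 47600 = 143200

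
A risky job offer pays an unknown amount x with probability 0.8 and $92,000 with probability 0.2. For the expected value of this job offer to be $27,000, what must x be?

0.8·x + 0.2·92000 = 27000
0.8·x = 27000 − 18400 = 8600
x = 8600 / 0.8 = 10750

x = $10,750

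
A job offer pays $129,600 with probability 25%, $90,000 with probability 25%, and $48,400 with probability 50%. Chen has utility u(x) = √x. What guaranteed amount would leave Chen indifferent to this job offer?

E[u] = 0.25·√129600 + 0.25·√90000 + 0.5·√48400 = 0.25·360 + 0.25·300 + 0.5·220 = 275
CE = (275)² = 75625

$75,625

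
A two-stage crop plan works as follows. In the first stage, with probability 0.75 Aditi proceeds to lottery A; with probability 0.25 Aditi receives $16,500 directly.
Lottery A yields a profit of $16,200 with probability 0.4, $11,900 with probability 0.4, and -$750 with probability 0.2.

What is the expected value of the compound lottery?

$12,442.50

EV(A) = 0.4 × 16200 + 0.4 × 11900 + 0.2 × (-750) = 6480 + 4760 − 150 = 11090
Branch B: 16500 (certain)
Overall = 0.75 × 11090 + 0.25 × 16500 = 8317.5 + 4125 = 12442.5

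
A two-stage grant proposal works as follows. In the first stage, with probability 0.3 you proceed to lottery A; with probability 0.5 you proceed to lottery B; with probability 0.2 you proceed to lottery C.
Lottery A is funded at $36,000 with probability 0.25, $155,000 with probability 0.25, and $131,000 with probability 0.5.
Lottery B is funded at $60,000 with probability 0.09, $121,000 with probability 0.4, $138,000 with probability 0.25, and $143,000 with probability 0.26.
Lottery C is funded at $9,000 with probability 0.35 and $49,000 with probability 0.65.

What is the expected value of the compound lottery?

$103,715

EV(A) = 0.25 × 36000 + 0.25 × 155000 + 0.5 × 131000 = 9000 + 38750 + 65500 = 113250
EV(B) = 0.09 × 60000 + 0.4 × 121000 + 0.25 × 138000 + 0.26 × 143000 = 5400 + 48400 + 34500 + 37180 = 125480
EV(C) = 0.35 × 9000 + 0.65 × 49000 = 3150 + 31850 = 35000
Overall = 0.3 × 113250 + 0.5 × 125480 + 0.2 × 35000 = 33975 + 62740 + 7000 = 103715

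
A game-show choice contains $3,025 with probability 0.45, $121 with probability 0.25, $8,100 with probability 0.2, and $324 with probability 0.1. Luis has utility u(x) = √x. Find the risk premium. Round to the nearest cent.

E[u] = 0.45·√3025 + 0.25·√121 + 0.2·√8100 + 0.1·√324 = 0.45·55 + 0.25·11 + 0.2·90 + 0.1·18 = 47.3
CE = (47.3)² = 2237.29
Risk premium = EV − CE = 3043.9 − 2237.29 = 806.61

$806.61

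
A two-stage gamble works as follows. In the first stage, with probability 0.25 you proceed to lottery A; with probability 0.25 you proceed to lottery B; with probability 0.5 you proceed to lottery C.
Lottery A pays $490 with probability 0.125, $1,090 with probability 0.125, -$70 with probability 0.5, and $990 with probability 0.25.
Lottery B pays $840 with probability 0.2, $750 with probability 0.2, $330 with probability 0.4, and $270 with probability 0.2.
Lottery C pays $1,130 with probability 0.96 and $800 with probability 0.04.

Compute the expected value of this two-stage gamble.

EV(A) = 0.125 × 490 + 0.125 × 1090 + 0.5 × (-70) + 0.25 × 990 = 61.25 + 136.25 − 35 + 247.5 = 410
EV(B) = 0.2 × 840 + 0.2 × 750 + 0.4 × 330 + 0.2 × 270 = 168 + 150 + 132 + 54 = 504
EV(C) = 0.96 × 1130 + 0.04 × 800 = 1084.8 + 32 = 1116.8
Overall = 0.25 × 410 + 0.25 × 504 + 0.5 × 1116.8 = 102.5 + 126 + 558.4 = 786.9

$786.90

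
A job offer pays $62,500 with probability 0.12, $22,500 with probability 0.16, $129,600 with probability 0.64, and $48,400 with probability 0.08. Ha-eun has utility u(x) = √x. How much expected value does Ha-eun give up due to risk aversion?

E[u] = 0.12·√62500 + 0.16·√22500 + 0.64·√129600 + 0.08·√48400 = 0.12·250 + 0.16·150 + 0.64·360 + 0.08·220 = 302
CE = (302)² = 91204
Risk premium = EV − CE = 97916 − 91204 = 6712

$6,712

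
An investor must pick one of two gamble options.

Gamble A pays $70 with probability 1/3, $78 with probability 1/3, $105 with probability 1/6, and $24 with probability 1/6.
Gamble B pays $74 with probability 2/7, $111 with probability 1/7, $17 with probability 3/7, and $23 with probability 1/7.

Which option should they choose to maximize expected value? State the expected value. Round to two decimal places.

Gamble A = 1/3 × 70 + 1/3 × 78 + 1/6 × 105 + 1/6 × 24 = 23.3333 + 26 + 17.5 + 4 = 70.8333
Gamble B = 2/7 × 74 + 1/7 × 111 + 3/7 × 17 + 1/7 × 23 = 21.1429 + 15.8571 + 7.2857 + 3.2857 = 47.5714

Gamble A ($70.83)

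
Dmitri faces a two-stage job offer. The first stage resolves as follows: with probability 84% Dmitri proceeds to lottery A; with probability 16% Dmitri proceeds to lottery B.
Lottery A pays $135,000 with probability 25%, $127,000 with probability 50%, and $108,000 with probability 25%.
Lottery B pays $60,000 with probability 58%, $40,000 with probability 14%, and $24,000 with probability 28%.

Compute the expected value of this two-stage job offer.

$111,909.20

EV(A) = 0.25 × 135000 + 0.5 × 127000 + 0.25 × 108000 = 33750 + 63500 + 27000 = 124250
EV(B) = 0.58 × 60000 + 0.14 × 40000 + 0.28 × 24000 = 34800 + 5600 + 6720 = 47120
Overall = 0.84 × 124250 + 0.16 × 47120 = 104370 + 7539.2 = 111909.2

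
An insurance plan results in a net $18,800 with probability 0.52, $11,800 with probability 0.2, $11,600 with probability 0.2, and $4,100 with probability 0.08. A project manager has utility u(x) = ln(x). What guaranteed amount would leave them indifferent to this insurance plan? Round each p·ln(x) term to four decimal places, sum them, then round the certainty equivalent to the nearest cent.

$13,767.97

E[u] = 0.52·ln(18800) + 0.2·ln(11800) + 0.2·ln(11600) + 0.08·ln(4100) = 5.1176 + 1.8752 + 1.8718 + 0.6655 = 9.5301
CE = e^9.5301 ≈ 13767.97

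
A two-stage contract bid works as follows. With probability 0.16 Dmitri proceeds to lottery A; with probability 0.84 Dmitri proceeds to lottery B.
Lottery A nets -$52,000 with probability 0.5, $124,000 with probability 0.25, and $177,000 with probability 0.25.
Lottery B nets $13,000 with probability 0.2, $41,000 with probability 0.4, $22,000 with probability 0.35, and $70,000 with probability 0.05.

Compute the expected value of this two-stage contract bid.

$33,248

EV(A) = 0.5 × (-52000) + 0.25 × 124000 + 0.25 × 177000 = -26000 + 31000 + 44250 = 49250
EV(B) = 0.2 × 13000 + 0.4 × 41000 + 0.35 × 22000 + 0.05 × 70000 = 2600 + 16400 + 7700 + 3500 = 30200
Overall = 0.16 × 49250 + 0.84 × 30200 = 7880 + 25368 = 33248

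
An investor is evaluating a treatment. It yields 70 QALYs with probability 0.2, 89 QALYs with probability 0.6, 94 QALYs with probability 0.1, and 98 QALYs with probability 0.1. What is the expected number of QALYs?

86.6 QALYs

EV = 0.2 × 70 + 0.6 × 89 + 0.1 × 94 + 0.1 × 98 = 14 + 53.4 + 9.4 + 9.8 = 86.6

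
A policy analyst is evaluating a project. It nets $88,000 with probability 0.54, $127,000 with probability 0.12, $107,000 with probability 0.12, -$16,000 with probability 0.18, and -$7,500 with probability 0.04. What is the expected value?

$72,420

EV = 0.54 × 88000 + 0.12 × 127000 + 0.12 × 107000 + 0.18 × (-16000) + 0.04 × (-7500) = 47520 + 15240 + 12840 − 2880 − 300 = 72420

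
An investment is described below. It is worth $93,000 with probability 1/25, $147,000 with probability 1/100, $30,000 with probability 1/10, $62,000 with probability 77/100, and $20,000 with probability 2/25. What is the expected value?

EV = 1/25 × 93000 + 1/100 × 147000 + 1/10 × 30000 + 77/100 × 62000 + 2/25 × 20000 = 3720 + 1470 + 3000 + 47740 + 1600 = 57530

$57,530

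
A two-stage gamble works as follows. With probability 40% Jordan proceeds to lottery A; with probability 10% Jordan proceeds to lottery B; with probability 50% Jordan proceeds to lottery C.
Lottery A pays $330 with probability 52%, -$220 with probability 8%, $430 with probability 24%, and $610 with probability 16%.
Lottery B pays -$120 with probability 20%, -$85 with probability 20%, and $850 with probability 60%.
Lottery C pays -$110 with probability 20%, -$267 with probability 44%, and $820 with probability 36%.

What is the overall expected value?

EV(A) = 0.52 × 330 + 0.08 × (-220) + 0.24 × 430 + 0.16 × 610 = 171.6 − 17.6 + 103.2 + 97.6 = 354.8
EV(B) = 0.2 × (-120) + 0.2 × (-85) + 0.6 × 850 = -24 − 17 + 510 = 469
EV(C) = 0.2 × (-110) + 0.44 × (-267) + 0.36 × 820 = -22 − 117.48 + 295.2 = 155.72
Overall = 0.4 × 354.8 + 0.1 × 469 + 0.5 × 155.72 = 141.92 + 46.9 + 77.86 = 266.68

$266.68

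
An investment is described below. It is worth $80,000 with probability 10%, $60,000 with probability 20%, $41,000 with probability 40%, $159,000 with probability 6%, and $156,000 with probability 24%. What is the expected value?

EV = 0.1 × 80000 + 0.2 × 60000 + 0.4 × 41000 + 0.06 × 159000 + 0.24 × 156000 = 8000 + 12000 + 16400 + 9540 + 37440 = 83380

$83,380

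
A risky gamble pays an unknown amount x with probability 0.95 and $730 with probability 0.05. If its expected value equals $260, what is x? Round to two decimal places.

x = $235.26

0.95·x + 0.05·730 = 260
0.95·x = 260 − 36.5 = 223.5
x = 223.5 / 0.95 = 235.2632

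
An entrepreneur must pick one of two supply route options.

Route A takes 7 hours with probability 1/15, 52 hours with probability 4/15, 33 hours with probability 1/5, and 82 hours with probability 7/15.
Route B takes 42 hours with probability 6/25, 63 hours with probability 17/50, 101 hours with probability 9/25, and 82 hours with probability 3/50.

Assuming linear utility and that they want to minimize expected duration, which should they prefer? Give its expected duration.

Route A = 1/15 × 7 + 4/15 × 52 + 1/5 × 33 + 7/15 × 82 = 0.4667 + 13.8667 + 6.6 + 38.2667 = 59.2
Route B = 6/25 × 42 + 17/50 × 63 + 9/25 × 101 + 3/50 × 82 = 10.08 + 21.42 + 36.36 + 4.92 = 72.78

Route A (59.2 hours)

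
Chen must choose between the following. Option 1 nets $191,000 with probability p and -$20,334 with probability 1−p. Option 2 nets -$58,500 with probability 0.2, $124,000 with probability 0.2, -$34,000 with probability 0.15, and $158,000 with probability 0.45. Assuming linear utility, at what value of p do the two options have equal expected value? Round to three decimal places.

EV(Option 2) = 0.2 × (-58500) + 0.2 × 124000 + 0.15 × (-34000) + 0.45 × 158000 = -11700 + 24800 − 5100 + 71100 = 79100
p·191000 + (1−p)·(-20334) = 79100
211334p − 20334 = 79100
p = (79100 + 20334) / 211334

p = 0.471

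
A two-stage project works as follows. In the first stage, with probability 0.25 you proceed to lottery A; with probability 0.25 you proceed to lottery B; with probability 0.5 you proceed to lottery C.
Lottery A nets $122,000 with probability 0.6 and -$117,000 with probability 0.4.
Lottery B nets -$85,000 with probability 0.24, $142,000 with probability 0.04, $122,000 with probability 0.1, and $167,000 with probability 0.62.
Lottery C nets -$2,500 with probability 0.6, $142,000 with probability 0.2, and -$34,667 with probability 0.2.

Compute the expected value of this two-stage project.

$41,838.30

EV(A) = 0.6 × 122000 + 0.4 × (-117000) = 73200 − 46800 = 26400
EV(B) = 0.24 × (-85000) + 0.04 × 142000 + 0.1 × 122000 + 0.62 × 167000 = -20400 + 5680 + 12200 + 103540 = 101020
EV(C) = 0.6 × (-2500) + 0.2 × 142000 + 0.2 × (-34667) = -1500 + 28400 − 6933.4 = 19966.6
Overall = 0.25 × 26400 + 0.25 × 101020 + 0.5 × 19966.6 = 6600 + 25255 + 9983.3 = 41838.3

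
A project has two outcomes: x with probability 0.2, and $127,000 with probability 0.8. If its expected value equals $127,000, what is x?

x = $127,000

0.2·x + 0.8·127000 = 127000
0.2·x = 127000 − 101600 = 25400
x = 25400 / 0.2 = 127000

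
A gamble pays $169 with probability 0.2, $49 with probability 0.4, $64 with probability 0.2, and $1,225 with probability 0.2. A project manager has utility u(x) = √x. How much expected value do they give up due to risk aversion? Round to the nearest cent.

$115.20

E[u] = 0.2·√169 + 0.4·√49 + 0.2·√64 + 0.2·√1225 = 0.2·13 + 0.4·7 + 0.2·8 + 0.2·35 = 14
CE = (14)² = 196
Risk premium = EV − CE = 311.2 − 196 = 115.2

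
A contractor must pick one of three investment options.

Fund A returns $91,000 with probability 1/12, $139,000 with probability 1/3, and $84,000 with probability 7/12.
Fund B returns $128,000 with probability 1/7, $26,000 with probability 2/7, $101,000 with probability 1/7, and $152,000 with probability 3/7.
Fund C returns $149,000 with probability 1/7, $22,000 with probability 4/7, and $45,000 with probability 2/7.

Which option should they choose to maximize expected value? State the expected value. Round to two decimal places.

Fund A = 1/12 × 91000 + 1/3 × 139000 + 7/12 × 84000 = 7583.3333 + 46333.3333 + 49000 = 102916.6667
Fund B = 1/7 × 128000 + 2/7 × 26000 + 1/7 × 101000 + 3/7 × 152000 = 18285.7143 + 7428.5714 + 14428.5714 + 65142.8571 = 105285.7143
Fund C = 1/7 × 149000 + 4/7 × 22000 + 2/7 × 45000 = 21285.7143 + 12571.4286 + 12857.1429 = 46714.2857

Fund B ($105,285.71)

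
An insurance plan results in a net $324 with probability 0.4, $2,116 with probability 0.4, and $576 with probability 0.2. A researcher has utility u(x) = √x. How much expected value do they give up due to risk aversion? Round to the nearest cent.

E[u] = 0.4·√324 + 0.4·√2116 + 0.2·√576 = 0.4·18 + 0.4·46 + 0.2·24 = 30.4
CE = (30.4)² = 924.16
Risk premium = EV − CE = 1091.2 − 924.16 = 167.04

$167.04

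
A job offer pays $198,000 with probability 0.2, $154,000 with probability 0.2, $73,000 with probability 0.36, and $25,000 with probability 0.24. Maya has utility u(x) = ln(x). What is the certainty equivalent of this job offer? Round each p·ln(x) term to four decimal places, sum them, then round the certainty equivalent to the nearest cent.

$80,009.45

E[u] = 0.2·ln(198000) + 0.2·ln(154000) + 0.36·ln(73000) + 0.24·ln(25000) = 2.4392 + 2.3889 + 4.0314 + 2.4304 = 11.2899
CE = e^11.2899 ≈ 80009.45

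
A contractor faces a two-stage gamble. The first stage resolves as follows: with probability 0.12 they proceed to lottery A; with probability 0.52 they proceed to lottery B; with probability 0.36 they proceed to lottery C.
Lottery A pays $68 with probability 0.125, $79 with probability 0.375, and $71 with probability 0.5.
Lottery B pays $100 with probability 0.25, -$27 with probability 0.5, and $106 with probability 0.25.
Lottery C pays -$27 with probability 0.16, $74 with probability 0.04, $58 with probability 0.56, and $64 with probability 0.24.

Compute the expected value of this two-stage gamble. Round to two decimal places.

EV(A) = 0.125 × 68 + 0.375 × 79 + 0.5 × 71 = 8.5 + 29.625 + 35.5 = 73.625
EV(B) = 0.25 × 100 + 0.5 × (-27) + 0.25 × 106 = 25 − 13.5 + 26.5 = 38
EV(C) = 0.16 × (-27) + 0.04 × 74 + 0.56 × 58 + 0.24 × 64 = -4.32 + 2.96 + 32.48 + 15.36 = 46.48
Overall = 0.12 × 73.625 + 0.52 × 38 + 0.36 × 46.48 = 8.835 + 19.76 + 16.7328 = 45.3278

$45.33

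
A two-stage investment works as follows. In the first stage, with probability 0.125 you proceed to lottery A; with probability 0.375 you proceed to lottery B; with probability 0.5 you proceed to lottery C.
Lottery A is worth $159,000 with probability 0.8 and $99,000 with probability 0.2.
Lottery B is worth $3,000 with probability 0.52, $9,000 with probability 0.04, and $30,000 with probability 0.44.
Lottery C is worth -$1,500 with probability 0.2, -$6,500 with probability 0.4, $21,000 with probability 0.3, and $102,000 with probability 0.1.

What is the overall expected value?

$30,845

EV(A) = 0.8 × 159000 + 0.2 × 99000 = 127200 + 19800 = 147000
EV(B) = 0.52 × 3000 + 0.04 × 9000 + 0.44 × 30000 = 1560 + 360 + 13200 = 15120
EV(C) = 0.2 × (-1500) + 0.4 × (-6500) + 0.3 × 21000 + 0.1 × 102000 = -300 − 2600 + 6300 + 10200 = 13600
Overall = 0.125 × 147000 + 0.375 × 15120 + 0.5 × 13600 = 18375 + 5670 + 6800 = 30845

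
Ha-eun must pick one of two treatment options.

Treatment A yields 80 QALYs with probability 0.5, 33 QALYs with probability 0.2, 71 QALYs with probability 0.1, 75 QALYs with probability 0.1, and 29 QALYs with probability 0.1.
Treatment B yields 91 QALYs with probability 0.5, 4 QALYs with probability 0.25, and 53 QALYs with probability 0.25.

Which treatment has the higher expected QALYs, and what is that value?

Treatment A = 0.5 × 80 + 0.2 × 33 + 0.1 × 71 + 0.1 × 75 + 0.1 × 29 = 40 + 6.6 + 7.1 + 7.5 + 2.9 = 64.1
Treatment B = 0.5 × 91 + 0.25 × 4 + 0.25 × 53 = 45.5 + 1 + 13.25 = 59.75

Treatment A (64.1 QALYs)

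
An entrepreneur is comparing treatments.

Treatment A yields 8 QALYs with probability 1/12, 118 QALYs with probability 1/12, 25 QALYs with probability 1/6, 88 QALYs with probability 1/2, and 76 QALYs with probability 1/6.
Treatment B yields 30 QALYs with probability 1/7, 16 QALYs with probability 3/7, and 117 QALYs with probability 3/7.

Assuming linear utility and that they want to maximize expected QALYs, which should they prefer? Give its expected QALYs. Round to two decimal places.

Treatment A = 1/12 × 8 + 1/12 × 118 + 1/6 × 25 + 1/2 × 88 + 1/6 × 76 = 0.6667 + 9.8333 + 4.1667 + 44 + 12.6667 = 71.3333
Treatment B = 1/7 × 30 + 3/7 × 16 + 3/7 × 117 = 4.2857 + 6.8571 + 50.1429 = 61.2857

Treatment A (71.33 QALYs)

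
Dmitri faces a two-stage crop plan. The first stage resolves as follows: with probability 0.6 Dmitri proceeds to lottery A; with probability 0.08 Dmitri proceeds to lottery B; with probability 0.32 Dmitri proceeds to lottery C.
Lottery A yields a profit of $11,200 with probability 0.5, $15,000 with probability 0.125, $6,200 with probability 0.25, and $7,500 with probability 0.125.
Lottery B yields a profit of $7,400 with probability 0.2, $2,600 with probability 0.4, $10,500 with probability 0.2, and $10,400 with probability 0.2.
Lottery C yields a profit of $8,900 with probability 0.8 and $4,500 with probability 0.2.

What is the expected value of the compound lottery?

$9,079.90

EV(A) = 0.5 × 11200 + 0.125 × 15000 + 0.25 × 6200 + 0.125 × 7500 = 5600 + 1875 + 1550 + 937.5 = 9962.5
EV(B) = 0.2 × 7400 + 0.4 × 2600 + 0.2 × 10500 + 0.2 × 10400 = 1480 + 1040 + 2100 + 2080 = 6700
EV(C) = 0.8 × 8900 + 0.2 × 4500 = 7120 + 900 = 8020
Overall = 0.6 × 9962.5 + 0.08 × 6700 + 0.32 × 8020 = 5977.5 + 536 + 2566.4 = 9079.9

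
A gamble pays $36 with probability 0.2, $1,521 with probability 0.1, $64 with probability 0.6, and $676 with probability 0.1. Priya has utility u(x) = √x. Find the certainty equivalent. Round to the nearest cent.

$156.25

E[u] = 0.2·√36 + 0.1·√1521 + 0.6·√64 + 0.1·√676 = 0.2·6 + 0.1·39 + 0.6·8 + 0.1·26 = 12.5
CE = (12.5)² = 156.25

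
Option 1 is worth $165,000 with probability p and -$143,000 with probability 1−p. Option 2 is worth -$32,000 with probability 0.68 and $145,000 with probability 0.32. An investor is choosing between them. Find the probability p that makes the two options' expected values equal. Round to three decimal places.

p = 0.544

EV(Option 2) = 0.68 × (-32000) + 0.32 × 145000 = -21760 + 46400 = 24640
p·165000 + (1−p)·(-143000) = 24640
308000p − 143000 = 24640
p = (24640 + 143000) / 308000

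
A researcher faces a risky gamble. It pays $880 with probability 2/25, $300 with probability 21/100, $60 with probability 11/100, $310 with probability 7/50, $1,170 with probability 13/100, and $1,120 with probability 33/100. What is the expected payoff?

EV = 2/25 × 880 + 21/100 × 300 + 11/100 × 60 + 7/50 × 310 + 13/100 × 1170 + 33/100 × 1120 = 70.4 + 63 + 6.6 + 43.4 + 152.1 + 369.6 = 705.1

$705.10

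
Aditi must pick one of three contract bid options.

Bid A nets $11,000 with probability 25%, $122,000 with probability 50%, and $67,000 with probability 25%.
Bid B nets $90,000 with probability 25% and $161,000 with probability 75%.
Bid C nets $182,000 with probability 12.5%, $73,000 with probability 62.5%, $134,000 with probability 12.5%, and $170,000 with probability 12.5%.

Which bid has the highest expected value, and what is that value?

Bid B ($143,250)

Bid A = 0.25 × 11000 + 0.5 × 122000 + 0.25 × 67000 = 2750 + 61000 + 16750 = 80500
Bid B = 0.25 × 90000 + 0.75 × 161000 = 22500 + 120750 = 143250
Bid C = 0.125 × 182000 + 0.625 × 73000 + 0.125 × 134000 + 0.125 × 170000 = 22750 + 45625 + 16750 + 21250 = 106375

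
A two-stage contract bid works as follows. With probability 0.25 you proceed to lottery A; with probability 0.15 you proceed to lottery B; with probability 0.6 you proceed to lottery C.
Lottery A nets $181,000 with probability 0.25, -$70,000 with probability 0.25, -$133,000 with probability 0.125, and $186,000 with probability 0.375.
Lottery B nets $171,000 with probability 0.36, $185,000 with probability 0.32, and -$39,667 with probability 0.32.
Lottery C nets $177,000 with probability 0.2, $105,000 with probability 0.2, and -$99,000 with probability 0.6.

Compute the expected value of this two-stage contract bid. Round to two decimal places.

$34,628.73

EV(A) = 0.25 × 181000 + 0.25 × (-70000) + 0.125 × (-133000) + 0.375 × 186000 = 45250 − 17500 − 16625 + 69750 = 80875
EV(B) = 0.36 × 171000 + 0.32 × 185000 + 0.32 × (-39667) = 61560 + 59200 − 12693.44 = 108066.56
EV(C) = 0.2 × 177000 + 0.2 × 105000 + 0.6 × (-99000) = 35400 + 21000 − 59400 = -3000
Overall = 0.25 × 80875 + 0.15 × 108066.56 + 0.6 × (-3000) = 20218.75 + 16209.984 − 1800 = 34628.734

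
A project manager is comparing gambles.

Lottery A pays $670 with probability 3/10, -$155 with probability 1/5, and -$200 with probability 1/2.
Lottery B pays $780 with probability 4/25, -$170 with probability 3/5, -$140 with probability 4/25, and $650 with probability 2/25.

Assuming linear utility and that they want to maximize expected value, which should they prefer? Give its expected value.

Lottery A ($70)

Lottery A = 3/10 × 670 + 1/5 × (-155) + 1/2 × (-200) = 201 − 31 − 100 = 70
Lottery B = 4/25 × 780 + 3/5 × (-170) + 4/25 × (-140) + 2/25 × 650 = 124.8 − 102 − 22.4 + 52 = 52.4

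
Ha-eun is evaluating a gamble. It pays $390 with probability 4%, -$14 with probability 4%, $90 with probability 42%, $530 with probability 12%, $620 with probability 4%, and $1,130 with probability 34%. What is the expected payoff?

$525.44

EV = 0.04 × 390 + 0.04 × (-14) + 0.42 × 90 + 0.12 × 530 + 0.04 × 620 + 0.34 × 1130 = 15.6 − 0.56 + 37.8 + 63.6 + 24.8 + 384.2 = 525.44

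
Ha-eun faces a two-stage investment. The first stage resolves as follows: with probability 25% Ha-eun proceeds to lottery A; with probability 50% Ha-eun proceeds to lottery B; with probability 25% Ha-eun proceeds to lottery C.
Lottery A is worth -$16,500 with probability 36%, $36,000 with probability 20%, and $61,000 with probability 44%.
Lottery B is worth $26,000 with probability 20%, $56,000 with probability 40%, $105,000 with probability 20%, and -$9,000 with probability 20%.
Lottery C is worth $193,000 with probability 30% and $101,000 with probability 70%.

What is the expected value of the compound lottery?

EV(A) = 0.36 × (-16500) + 0.2 × 36000 + 0.44 × 61000 = -5940 + 7200 + 26840 = 28100
EV(B) = 0.2 × 26000 + 0.4 × 56000 + 0.2 × 105000 + 0.2 × (-9000) = 5200 + 22400 + 21000 − 1800 = 46800
EV(C) = 0.3 × 193000 + 0.7 × 101000 = 57900 + 70700 = 128600
Overall = 0.25 × 28100 + 0.5 × 46800 + 0.25 × 128600 = 7025 + 23400 + 32150 = 62575

$62,575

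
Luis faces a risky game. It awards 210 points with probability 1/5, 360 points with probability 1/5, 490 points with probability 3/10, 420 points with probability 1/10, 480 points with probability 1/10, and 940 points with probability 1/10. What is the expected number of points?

EV = 1/5 × 210 + 1/5 × 360 + 3/10 × 490 + 1/10 × 420 + 1/10 × 480 + 1/10 × 940 = 42 + 72 + 147 + 42 + 48 + 94 = 445

445 points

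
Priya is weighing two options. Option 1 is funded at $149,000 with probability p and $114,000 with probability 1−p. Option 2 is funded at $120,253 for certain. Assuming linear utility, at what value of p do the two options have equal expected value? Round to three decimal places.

p = 0.179

p·149000 + (1−p)·114000 = 120253
35000p + 114000 = 120253
p = (120253 − 114000) / 35000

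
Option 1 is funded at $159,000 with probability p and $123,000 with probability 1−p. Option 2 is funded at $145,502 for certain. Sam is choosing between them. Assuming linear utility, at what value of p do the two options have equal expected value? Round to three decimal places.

p·159000 + (1−p)·123000 = 145502
36000p + 123000 = 145502
p = (145502 − 123000) / 36000

p = 0.625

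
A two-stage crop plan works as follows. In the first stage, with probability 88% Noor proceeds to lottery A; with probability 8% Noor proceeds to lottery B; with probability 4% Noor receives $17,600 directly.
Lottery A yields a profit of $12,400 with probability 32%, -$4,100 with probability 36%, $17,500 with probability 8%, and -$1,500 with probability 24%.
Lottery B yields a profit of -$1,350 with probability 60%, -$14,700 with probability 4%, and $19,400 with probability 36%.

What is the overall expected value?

EV(A) = 0.32 × 12400 + 0.36 × (-4100) + 0.08 × 17500 + 0.24 × (-1500) = 3968 − 1476 + 1400 − 360 = 3532
EV(B) = 0.6 × (-1350) + 0.04 × (-14700) + 0.36 × 19400 = -810 − 588 + 6984 = 5586
Branch C: 17600 (certain)
Overall = 0.88 × 3532 + 0.08 × 5586 + 0.04 × 17600 = 3108.16 + 446.88 + 704 = 4259.04

$4,259.04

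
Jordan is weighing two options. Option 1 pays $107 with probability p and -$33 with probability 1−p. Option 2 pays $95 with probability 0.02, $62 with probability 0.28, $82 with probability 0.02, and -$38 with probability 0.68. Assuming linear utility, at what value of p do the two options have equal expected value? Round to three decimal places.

p = 0.200

EV(Option 2) = 0.02 × 95 + 0.28 × 62 + 0.02 × 82 + 0.68 × (-38) = 1.9 + 17.36 + 1.64 − 25.84 = -4.94
p·107 + (1−p)·(-33) = -4.94
140p − 33 = -4.94
p = (-4.94 + 33) / 140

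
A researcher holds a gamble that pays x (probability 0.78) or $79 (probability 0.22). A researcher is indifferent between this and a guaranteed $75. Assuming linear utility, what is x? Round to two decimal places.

0.78·x + 0.22·79 = 75
0.78·x = 75 − 17.38 = 57.62
x = 57.62 / 0.78 = 73.8718

x = $73.87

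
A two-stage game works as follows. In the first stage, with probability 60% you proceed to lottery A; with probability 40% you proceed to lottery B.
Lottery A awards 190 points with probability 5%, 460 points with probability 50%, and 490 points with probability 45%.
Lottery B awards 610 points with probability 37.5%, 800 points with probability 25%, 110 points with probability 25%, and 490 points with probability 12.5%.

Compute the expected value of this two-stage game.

EV(A) = 0.05 × 190 + 0.5 × 460 + 0.45 × 490 = 9.5 + 230 + 220.5 = 460
EV(B) = 0.375 × 610 + 0.25 × 800 + 0.25 × 110 + 0.125 × 490 = 228.75 + 200 + 27.5 + 61.25 = 517.5
Overall = 0.6 × 460 + 0.4 × 517.5 = 276 + 207 = 483

483 points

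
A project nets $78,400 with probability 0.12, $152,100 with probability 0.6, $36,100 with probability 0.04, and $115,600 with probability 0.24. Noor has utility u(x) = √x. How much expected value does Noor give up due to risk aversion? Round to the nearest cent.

E[u] = 0.12·√78400 + 0.6·√152100 + 0.04·√36100 + 0.24·√115600 = 0.12·280 + 0.6·390 + 0.04·190 + 0.24·340 = 356.8
CE = (356.8)² = 127306.24
Risk premium = EV − CE = 129856 − 127306.24 = 2549.76

$2,549.76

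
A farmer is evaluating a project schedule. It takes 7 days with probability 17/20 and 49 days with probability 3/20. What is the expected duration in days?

EV = 17/20 × 7 + 3/20 × 49 = 5.95 + 7.35 = 13.3

13.3 days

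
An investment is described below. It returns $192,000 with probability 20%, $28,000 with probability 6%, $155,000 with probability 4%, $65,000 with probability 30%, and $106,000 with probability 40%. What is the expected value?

$108,180

EV = 0.2 × 192000 + 0.06 × 28000 + 0.04 × 155000 + 0.3 × 65000 + 0.4 × 106000 = 38400 + 1680 + 6200 + 19500 + 42400 = 108180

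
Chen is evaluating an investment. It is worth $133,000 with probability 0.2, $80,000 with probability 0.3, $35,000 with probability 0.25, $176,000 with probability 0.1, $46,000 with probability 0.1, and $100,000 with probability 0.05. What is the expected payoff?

$86,550

EV = 0.2 × 133000 + 0.3 × 80000 + 0.25 × 35000 + 0.1 × 176000 + 0.1 × 46000 + 0.05 × 100000 = 26600 + 24000 + 8750 + 17600 + 4600 + 5000 = 86550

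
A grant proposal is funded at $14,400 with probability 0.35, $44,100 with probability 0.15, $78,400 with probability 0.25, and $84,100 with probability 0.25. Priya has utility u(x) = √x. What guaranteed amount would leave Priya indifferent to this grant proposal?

E[u] = 0.35·√14400 + 0.15·√44100 + 0.25·√78400 + 0.25·√84100 = 0.35·120 + 0.15·210 + 0.25·280 + 0.25·290 = 216
CE = (216)² = 46656

$46,656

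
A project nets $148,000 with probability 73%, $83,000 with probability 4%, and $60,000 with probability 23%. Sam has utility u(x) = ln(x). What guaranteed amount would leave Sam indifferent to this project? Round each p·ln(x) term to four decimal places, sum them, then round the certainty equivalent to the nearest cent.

$117,500.75

E[u] = 0.73·ln(148000) + 0.04·ln(83000) + 0.23·ln(60000) = 8.6906 + 0.4531 + 2.5305 = 11.6742
CE = e^11.6742 ≈ 117500.75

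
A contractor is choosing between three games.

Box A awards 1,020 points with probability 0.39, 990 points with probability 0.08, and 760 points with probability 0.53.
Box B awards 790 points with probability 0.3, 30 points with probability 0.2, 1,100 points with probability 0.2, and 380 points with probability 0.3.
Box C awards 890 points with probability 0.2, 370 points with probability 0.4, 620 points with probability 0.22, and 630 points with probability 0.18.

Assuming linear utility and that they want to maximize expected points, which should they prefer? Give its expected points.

Box A (879.8 points)

Box A = 0.39 × 1020 + 0.08 × 990 + 0.53 × 760 = 397.8 + 79.2 + 402.8 = 879.8
Box B = 0.3 × 790 + 0.2 × 30 + 0.2 × 1100 + 0.3 × 380 = 237 + 6 + 220 + 114 = 577
Box C = 0.2 × 890 + 0.4 × 370 + 0.22 × 620 + 0.18 × 630 = 178 + 148 + 136.4 + 113.4 = 575.8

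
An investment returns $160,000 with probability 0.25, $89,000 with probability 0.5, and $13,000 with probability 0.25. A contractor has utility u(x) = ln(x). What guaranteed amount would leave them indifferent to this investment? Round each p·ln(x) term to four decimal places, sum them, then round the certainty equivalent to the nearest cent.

E[u] = 0.25·ln(160000) + 0.5·ln(89000) + 0.25·ln(13000) = 2.9957 + 5.6982 + 2.3682 = 11.0621
CE = e^11.0621 ≈ 63710.20

$63,710.20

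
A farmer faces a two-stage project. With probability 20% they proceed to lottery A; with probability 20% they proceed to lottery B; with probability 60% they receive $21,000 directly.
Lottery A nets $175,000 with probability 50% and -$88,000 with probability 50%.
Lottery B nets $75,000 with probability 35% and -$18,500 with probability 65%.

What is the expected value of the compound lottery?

EV(A) = 0.5 × 175000 + 0.5 × (-88000) = 87500 − 44000 = 43500
EV(B) = 0.35 × 75000 + 0.65 × (-18500) = 26250 − 12025 = 14225
Branch C: 21000 (certain)
Overall = 0.2 × 43500 + 0.2 × 14225 + 0.6 × 21000 = 8700 + 2845 + 12600 = 24145

$24,145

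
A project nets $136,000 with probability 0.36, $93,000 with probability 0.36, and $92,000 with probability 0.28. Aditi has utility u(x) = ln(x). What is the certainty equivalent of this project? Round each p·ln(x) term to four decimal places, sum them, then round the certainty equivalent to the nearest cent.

$106,308.44

E[u] = 0.36·ln(136000) + 0.36·ln(93000) + 0.28·ln(92000) = 4.2553 + 4.1185 + 3.2003 = 11.5741
CE = e^11.5741 ≈ 106308.44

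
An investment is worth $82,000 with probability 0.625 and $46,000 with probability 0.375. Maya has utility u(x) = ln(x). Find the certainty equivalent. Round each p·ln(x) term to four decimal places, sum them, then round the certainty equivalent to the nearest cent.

E[u] = 0.625·ln(82000) + 0.375·ln(46000) = 7.0715 + 4.0261 = 11.0976
CE = e^11.0976 ≈ 66012.54

$66,012.54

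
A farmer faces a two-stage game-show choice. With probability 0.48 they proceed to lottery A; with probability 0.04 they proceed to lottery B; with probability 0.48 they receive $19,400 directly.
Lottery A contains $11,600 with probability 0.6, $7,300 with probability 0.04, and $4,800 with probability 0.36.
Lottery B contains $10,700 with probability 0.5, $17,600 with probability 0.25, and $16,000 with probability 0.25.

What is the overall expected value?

$14,172.40

EV(A) = 0.6 × 11600 + 0.04 × 7300 + 0.36 × 4800 = 6960 + 292 + 1728 = 8980
EV(B) = 0.5 × 10700 + 0.25 × 17600 + 0.25 × 16000 = 5350 + 4400 + 4000 = 13750
Branch C: 19400 (certain)
Overall = 0.48 × 8980 + 0.04 × 13750 + 0.48 × 19400 = 4310.4 + 550 + 9312 = 14172.4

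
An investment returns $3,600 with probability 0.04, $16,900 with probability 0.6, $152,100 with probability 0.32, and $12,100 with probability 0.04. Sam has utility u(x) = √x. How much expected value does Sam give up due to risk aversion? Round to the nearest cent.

E[u] = 0.04·√3600 + 0.6·√16900 + 0.32·√152100 + 0.04·√12100 = 0.04·60 + 0.6·130 + 0.32·390 + 0.04·110 = 209.6
CE = (209.6)² = 43932.16
Risk premium = EV − CE = 59440 − 43932.16 = 15507.84

$15,507.84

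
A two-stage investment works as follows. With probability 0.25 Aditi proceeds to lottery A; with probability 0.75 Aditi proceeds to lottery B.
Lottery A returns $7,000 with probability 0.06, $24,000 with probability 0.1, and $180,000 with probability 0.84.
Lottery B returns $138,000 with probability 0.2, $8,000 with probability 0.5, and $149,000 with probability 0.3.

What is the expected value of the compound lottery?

$95,730

EV(A) = 0.06 × 7000 + 0.1 × 24000 + 0.84 × 180000 = 420 + 2400 + 151200 = 154020
EV(B) = 0.2 × 138000 + 0.5 × 8000 + 0.3 × 149000 = 27600 + 4000 + 44700 = 76300
Overall = 0.25 × 154020 + 0.75 × 76300 = 38505 + 57225 = 95730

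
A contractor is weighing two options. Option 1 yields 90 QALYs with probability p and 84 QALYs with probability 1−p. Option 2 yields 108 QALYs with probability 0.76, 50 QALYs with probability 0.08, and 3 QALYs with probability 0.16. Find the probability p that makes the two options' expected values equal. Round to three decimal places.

p = 0.427

EV(Option 2) = 0.76 × 108 + 0.08 × 50 + 0.16 × 3 = 82.08 + 4 + 0.48 = 86.56
p·90 + (1−p)·84 = 86.56
6p + 84 = 86.56
p = (86.56 − 84) / 6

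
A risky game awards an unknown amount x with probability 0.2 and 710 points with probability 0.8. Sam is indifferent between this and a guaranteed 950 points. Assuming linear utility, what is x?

0.2·x + 0.8·710 = 950
0.2·x = 950 − 568 = 382
x = 382 / 0.2 = 1910

x = 1,910 points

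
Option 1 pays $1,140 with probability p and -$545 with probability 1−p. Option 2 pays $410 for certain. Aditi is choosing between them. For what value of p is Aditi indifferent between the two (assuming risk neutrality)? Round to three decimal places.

p = 0.567

p·1140 + (1−p)·(-545) = 410
1685p − 545 = 410
p = (410 + 545) / 1685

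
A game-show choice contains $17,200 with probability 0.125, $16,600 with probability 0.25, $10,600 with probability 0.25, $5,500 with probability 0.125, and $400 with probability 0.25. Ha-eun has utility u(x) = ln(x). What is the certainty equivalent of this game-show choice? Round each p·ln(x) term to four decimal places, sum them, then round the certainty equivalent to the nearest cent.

E[u] = 0.125·ln(17200) + 0.25·ln(16600) + 0.25·ln(10600) + 0.125·ln(5500) + 0.25·ln(400) = 1.2191 + 2.4293 + 2.3172 + 1.0766 + 1.4979 = 8.5401
CE = e^8.5401 ≈ 5115.86

$5,115.86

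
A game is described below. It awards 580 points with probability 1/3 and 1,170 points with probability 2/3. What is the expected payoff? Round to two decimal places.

973.33 points

EV = 1/3 × 580 + 2/3 × 1170 = 193.3333 + 780 = 973.3333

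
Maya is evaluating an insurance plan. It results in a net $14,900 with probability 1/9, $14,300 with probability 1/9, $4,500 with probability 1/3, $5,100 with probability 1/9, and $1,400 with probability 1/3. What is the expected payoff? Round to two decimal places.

$5,777.78

EV = 1/9 × 14900 + 1/9 × 14300 + 1/3 × 4500 + 1/9 × 5100 + 1/3 × 1400 = 1655.5556 + 1588.8889 + 1500 + 566.6667 + 466.6667 = 5777.7778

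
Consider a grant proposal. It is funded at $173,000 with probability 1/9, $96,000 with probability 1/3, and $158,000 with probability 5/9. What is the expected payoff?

EV = 1/9 × 173000 + 1/3 × 96000 + 5/9 × 158000 = 19222.2222 + 32000 + 87777.7778 = 139000

$139,000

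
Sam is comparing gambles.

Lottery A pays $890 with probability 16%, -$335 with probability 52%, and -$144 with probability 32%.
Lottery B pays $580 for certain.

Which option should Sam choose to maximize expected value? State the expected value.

Lottery A = 0.16 × 890 + 0.52 × (-335) + 0.32 × (-144) = 142.4 − 174.2 − 46.08 = -77.88
Lottery B: 580 (certain)

Lottery B ($580)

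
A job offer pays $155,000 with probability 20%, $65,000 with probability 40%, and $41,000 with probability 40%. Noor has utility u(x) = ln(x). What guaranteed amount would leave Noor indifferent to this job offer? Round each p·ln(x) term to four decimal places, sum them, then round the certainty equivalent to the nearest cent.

$64,318.33

E[u] = 0.2·ln(155000) + 0.4·ln(65000) + 0.4·ln(41000) = 2.3902 + 4.4329 + 4.2485 = 11.0716
CE = e^11.0716 ≈ 64318.33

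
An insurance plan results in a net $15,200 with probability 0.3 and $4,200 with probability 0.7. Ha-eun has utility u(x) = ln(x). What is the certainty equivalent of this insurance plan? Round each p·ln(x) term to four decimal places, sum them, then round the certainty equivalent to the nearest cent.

E[u] = 0.3·ln(15200) + 0.7·ln(4200) = 2.8887 + 5.8400 = 8.7287
CE = e^8.7287 ≈ 6177.69

$6,177.69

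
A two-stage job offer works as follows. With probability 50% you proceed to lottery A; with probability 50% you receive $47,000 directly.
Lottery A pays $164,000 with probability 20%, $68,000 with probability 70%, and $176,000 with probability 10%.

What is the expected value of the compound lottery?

EV(A) = 0.2 × 164000 + 0.7 × 68000 + 0.1 × 176000 = 32800 + 47600 + 17600 = 98000
Branch B: 47000 (certain)
Overall = 0.5 × 98000 + 0.5 × 47000 = 49000 + 23500 = 72500

$72,500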